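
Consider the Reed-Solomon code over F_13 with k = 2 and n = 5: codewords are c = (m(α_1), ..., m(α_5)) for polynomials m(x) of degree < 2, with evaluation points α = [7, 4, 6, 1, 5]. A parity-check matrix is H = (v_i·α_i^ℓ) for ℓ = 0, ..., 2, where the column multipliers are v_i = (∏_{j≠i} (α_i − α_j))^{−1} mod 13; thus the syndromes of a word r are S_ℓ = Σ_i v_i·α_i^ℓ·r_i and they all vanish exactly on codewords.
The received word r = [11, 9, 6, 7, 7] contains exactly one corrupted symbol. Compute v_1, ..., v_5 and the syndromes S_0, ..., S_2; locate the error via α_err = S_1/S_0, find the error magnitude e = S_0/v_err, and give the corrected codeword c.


S = (4, 7, 9), error at position 5, error magnitude e = 6, c = [11, 9, 6, 7, 1].

Step 1: column multipliers v_i = (∏_{j≠i}(α_i − α_j))^{−1} mod 13.
  i = 1 (α = 7): (7−4)(7−6)(7−1)(7−5) = 3·1·6·2 = 36 ≡ 10, so v_1 = 10^{−1} = 4 (mod 13).
  i = 2 (α = 4): (4−7)(4−6)(4−1)(4−5) = (−3)·(−2)·3·(−1) = −18 ≡ 8, so v_2 = 8^{−1} = 5 (mod 13).
  i = 3 (α = 6): (6−7)(6−4)(6−1)(6−5) = (−1)·2·5·1 = −10 ≡ 3, so v_3 = 3^{−1} = 9 (mod 13).
  i = 4 (α = 1): (1−7)(1−4)(1−6)(1−5) = (−6)·(−3)·(−5)·(−4) = 360 ≡ 9, so v_4 = 9^{−1} = 3 (mod 13).
  i = 5 (α = 5): (5−7)(5−4)(5−6)(5−1) = (−2)·1·(−1)·4 = 8 ≡ 8, so v_5 = 8^{−1} = 5 (mod 13).
  v = [4, 5, 9, 3, 5].
Step 2: syndromes of r = [11, 9, 6, 7, 7] (all sums mod 13).
  S_0 = Σ v_i r_i = 4·11 + 5·9 + 9·6 + 3·7 + 5·7 = 199 ≡ 4.
  S_1 = Σ v_i α_i r_i = 4·7·11 + 5·4·9 + 9·6·6 + 3·1·7 + 5·5·7 = 1008 ≡ 7.
  α_i^2 mod 13 = [10, 3, 10, 1, 12].
  S_2 = Σ v_i α_i^2 r_i = 4·10·11 + 5·3·9 + 9·10·6 + 3·1·7 + 5·12·7 = 1556 ≡ 9.
  S = (4, 7, 9) ≠ 0, so r is not a codeword (an error is present).
Step 3: locate the error. For a single error e at position i, S_ℓ = v_i·e·α_i^ℓ, so α_err = S_1/S_0.
  S_0^{−1} = 4^{−1} = 10 (mod 13), so α_err = 7·10 = 70 ≡ 5 = α_5. Error position i = 5.
  Consistency check: S_2/S_1 = 9·2 = 18 ≡ 5 = α_err ✓ (single-error assumption holds).
Step 4: error magnitude e = S_0/v_5 = S_0·∏_{j≠5}(α_5 − α_j) = 4·8 = 32 ≡ 6 (mod 13).
Step 5: correct position 5: c_5 = r_5 − e = 7 − 6 ≡ 1 (mod 13). Hence c = [11, 9, 6, 7, 1].
  Check: interpolating c through the α_i gives m(x) = 2 + 5·x (degree < 2) with m(α_i) = c_i for every i, so c is indeed a codeword.


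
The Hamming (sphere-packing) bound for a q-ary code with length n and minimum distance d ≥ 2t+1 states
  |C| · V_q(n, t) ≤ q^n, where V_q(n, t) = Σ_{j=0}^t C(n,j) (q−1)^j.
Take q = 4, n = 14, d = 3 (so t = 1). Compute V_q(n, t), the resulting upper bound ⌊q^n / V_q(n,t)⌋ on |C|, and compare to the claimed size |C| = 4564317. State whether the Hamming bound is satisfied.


V_q(n, t) = 43, q^n = 268435456, Hamming bound = 6242685, |C| = 4564317 ≤ bound (satisfied).

Step 1: Compute V_q(n, t) = Σ_{j=0}^1 C(n, j) (q−1)^j.
  j = 0: C(14,0)·(3)^0 = 1·1 = 1.
  j = 1: C(14,1)·(3)^1 = 14·3 = 42.
  V_q(n, t) = 1 + 42 = 43.
Step 2: q^n = 4^14 = 268435456.
Step 3: Hamming bound ⌊q^n / V_q(n,t)⌋ = ⌊268435456/43⌋ = 6242685.
Step 4: Compare |C| = 4564317 to 6242685: satisfied.
The claimed |C| lies below the Hamming bound.


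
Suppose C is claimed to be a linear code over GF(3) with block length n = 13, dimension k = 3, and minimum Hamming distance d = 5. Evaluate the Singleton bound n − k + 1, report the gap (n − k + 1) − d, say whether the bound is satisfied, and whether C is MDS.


Singleton RHS = n − k + 1 = 11, slack = 6, bound satisfied, not MDS.

Singleton bound: d ≤ n − k + 1.
Here n = 13, k = 3, so n − k + 1 = 11.
Given d = 5, check d ≤ 11: YES.
Slack = (n − k + 1) − d = 6.
The code is NOT MDS (slack = 6 > 0).
Description: the claimed parameters are [13, 3, 5]_3; such a code would be non-MDS.


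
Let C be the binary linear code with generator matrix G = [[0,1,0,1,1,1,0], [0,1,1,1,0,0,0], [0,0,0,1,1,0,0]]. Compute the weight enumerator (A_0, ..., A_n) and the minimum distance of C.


Weight distribution: A_0 = 1, A_2 = 2, A_3 = 4, A_4 = 1. Minimum distance d = 2.

Enumerate all 2^3 = 8 messages m ∈ F_2^3.
For each, compute codeword c = mG in F_2^7, then tally its weight.
  m = 000 → c = 0000000, weight = 0.
  m = 100 → c = 0101110, weight = 4.
  m = 010 → c = 0111000, weight = 3.
  m = 110 → c = 0010110, weight = 3.
  m = 001 → c = 0001100, weight = 2.
  m = 101 → c = 0100010, weight = 2.
  m = 011 → c = 0110100, weight = 3.
  m = 111 → c = 0011010, weight = 3.
Tally weights:
  weight 0: 1 codewords.
  weight 2: 2 codewords.
  weight 3: 4 codewords.
  weight 4: 1 codewords.
Minimum distance d = smallest w > 0 with A_w > 0 = 2.
Sanity: Σ A_w = 8 = 2^3 = 8 ✓.


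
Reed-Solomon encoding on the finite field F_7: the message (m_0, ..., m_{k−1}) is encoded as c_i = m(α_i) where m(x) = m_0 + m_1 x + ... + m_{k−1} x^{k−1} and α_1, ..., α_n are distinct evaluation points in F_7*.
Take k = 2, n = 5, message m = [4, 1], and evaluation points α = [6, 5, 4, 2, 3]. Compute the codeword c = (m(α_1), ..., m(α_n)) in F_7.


c = [3, 2, 1, 6, 0]

Message polynomial: m(x) = 4 + 1·x (mod 7).
For each evaluation point α_i, compute m(α_i) mod 7:
  α_1 = 6: Horner steps 1 → 3, so m(6) = 3.
  α_2 = 5: Horner steps 1 → 2, so m(5) = 2.
  α_3 = 4: Horner steps 1 → 1, so m(4) = 1.
  α_4 = 2: Horner steps 1 → 6, so m(2) = 6.
  α_5 = 3: Horner steps 1 → 0, so m(3) = 0.
Codeword c = [3, 2, 1, 6, 0] ∈ F_7^5.


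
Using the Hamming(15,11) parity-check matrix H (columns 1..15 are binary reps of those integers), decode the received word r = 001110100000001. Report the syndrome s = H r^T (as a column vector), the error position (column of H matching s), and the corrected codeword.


s = (1, 0, 1, 0)^T, error position = 10, corrected codeword c = 001110100100001

Compute s = H r^T mod 2 one row at a time:
  s_1 = 0 + 0 + 0 + 0 + 0 + 0 + 0 + 1 = 1 ≡ 1 (mod 2).
  s_2 = 1 + 1 + 0 + 1 + 0 + 0 + 0 + 1 = 4 ≡ 0 (mod 2).
  s_3 = 0 + 1 + 0 + 1 + 0 + 0 + 0 + 1 = 3 ≡ 1 (mod 2).
  s_4 = 0 + 1 + 1 + 1 + 0 + 0 + 0 + 1 = 4 ≡ 0 (mod 2).
s = (1, 0, 1, 0)^T — this equals column 10 of H (binary 1010), so error is at position 10.
Correct: flip bit 10 of r = 001110100000001 to get c = 001110100100001.


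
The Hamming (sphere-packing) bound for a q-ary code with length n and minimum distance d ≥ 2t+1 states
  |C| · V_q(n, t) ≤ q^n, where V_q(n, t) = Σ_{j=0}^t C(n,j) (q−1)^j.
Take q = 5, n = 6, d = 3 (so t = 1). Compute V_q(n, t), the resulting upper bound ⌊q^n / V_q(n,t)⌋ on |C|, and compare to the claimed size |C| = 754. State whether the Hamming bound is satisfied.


V_q(n, t) = 25, q^n = 15625, Hamming bound = 625, |C| = 754 > bound (violated).

Step 1: Compute V_q(n, t) = Σ_{j=0}^1 C(n, j) (q−1)^j.
  j = 0: C(6,0)·(4)^0 = 1·1 = 1.
  j = 1: C(6,1)·(4)^1 = 6·4 = 24.
  V_q(n, t) = 1 + 24 = 25.
Step 2: q^n = 5^6 = 15625.
Step 3: Hamming bound ⌊q^n / V_q(n,t)⌋ = ⌊15625/25⌋ = 625.
Step 4: Compare |C| = 754 to 625: violated.
The claimed |C| lies above the Hamming bound, so no 5-ary code of length 6 with d ≥ 3 can have 754 codewords.


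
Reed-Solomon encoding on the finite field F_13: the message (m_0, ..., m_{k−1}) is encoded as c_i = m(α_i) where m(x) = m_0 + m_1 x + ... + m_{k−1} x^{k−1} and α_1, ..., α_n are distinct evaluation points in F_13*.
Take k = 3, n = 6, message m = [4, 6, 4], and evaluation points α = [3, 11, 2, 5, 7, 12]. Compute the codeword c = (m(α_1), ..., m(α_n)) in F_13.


c = [6, 8, 6, 4, 8, 2]

Message polynomial: m(x) = 4 + 6·x + 4·x^2 (mod 13).
For each evaluation point α_i, compute m(α_i) mod 13:
  α_1 = 3: Horner steps 4 → 5 → 6, so m(3) = 6.
  α_2 = 11: Horner steps 4 → 11 → 8, so m(11) = 8.
  α_3 = 2: Horner steps 4 → 1 → 6, so m(2) = 6.
  α_4 = 5: Horner steps 4 → 0 → 4, so m(5) = 4.
  α_5 = 7: Horner steps 4 → 8 → 8, so m(7) = 8.
  α_6 = 12: Horner steps 4 → 2 → 2, so m(12) = 2.
Codeword c = [6, 8, 6, 4, 8, 2] ∈ F_13^6.


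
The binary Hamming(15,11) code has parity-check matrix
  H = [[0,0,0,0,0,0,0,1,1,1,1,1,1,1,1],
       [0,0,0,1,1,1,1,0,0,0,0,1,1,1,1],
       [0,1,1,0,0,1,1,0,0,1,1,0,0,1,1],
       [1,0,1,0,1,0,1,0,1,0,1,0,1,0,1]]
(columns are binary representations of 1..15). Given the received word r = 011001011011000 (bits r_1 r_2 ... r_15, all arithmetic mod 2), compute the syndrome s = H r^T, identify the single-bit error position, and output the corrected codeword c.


s = (0, 0, 0, 1)^T, error position = 1, corrected codeword c = 111001011011000

Compute s = H r^T mod 2 one row at a time:
  s_1 = 1 + 1 + 0 + 1 + 1 + 0 + 0 + 0 = 4 ≡ 0 (mod 2).
  s_2 = 0 + 0 + 1 + 0 + 1 + 0 + 0 + 0 = 2 ≡ 0 (mod 2).
  s_3 = 1 + 1 + 1 + 0 + 0 + 1 + 0 + 0 = 4 ≡ 0 (mod 2).
  s_4 = 0 + 1 + 0 + 0 + 1 + 1 + 0 + 0 = 3 ≡ 1 (mod 2).
s = (0, 0, 0, 1)^T — this equals column 1 of H (binary 0001), so error is at position 1.
Correct: flip bit 1 of r = 011001011011000 to get c = 111001011011000.


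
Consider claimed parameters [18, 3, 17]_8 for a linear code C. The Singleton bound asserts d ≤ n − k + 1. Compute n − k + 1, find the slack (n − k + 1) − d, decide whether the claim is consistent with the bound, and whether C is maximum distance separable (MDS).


Singleton RHS = n − k + 1 = 16, slack = -1, bound violated (no such code; not MDS).

Singleton bound: d ≤ n − k + 1.
Here n = 18, k = 3, so n − k + 1 = 16.
Given d = 17, check d ≤ 16: NO.
Slack = (n − k + 1) − d = -1.
The slack is negative: d = 17 exceeds n − k + 1 = 16 by 1, so the Singleton bound is violated and no linear [18, 3, 17]_8 code can exist. In particular it is not MDS (MDS requires d = n − k + 1 exactly).
Description: the claimed parameters are [18, 3, 17]_8; such a code would be impossible (violates the Singleton bound).


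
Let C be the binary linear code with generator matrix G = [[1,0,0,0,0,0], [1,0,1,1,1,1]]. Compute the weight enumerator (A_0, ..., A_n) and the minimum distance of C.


Weight distribution: A_0 = 1, A_1 = 1, A_4 = 1, A_5 = 1. Minimum distance d = 1.

Enumerate all 2^2 = 4 messages m ∈ F_2^2.
For each, compute codeword c = mG in F_2^6, then tally its weight.
  m = 00 → c = 000000, weight = 0.
  m = 10 → c = 100000, weight = 1.
  m = 01 → c = 101111, weight = 5.
  m = 11 → c = 001111, weight = 4.
Tally weights:
  weight 0: 1 codewords.
  weight 1: 1 codewords.
  weight 4: 1 codewords.
  weight 5: 1 codewords.
Minimum distance d = smallest w > 0 with A_w > 0 = 1.
Sanity: Σ A_w = 4 = 2^2 = 4 ✓.


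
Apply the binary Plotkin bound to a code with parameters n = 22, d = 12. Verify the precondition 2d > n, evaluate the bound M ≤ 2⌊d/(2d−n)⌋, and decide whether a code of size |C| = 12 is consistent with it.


Plotkin bound M ≤ 12; given |C| = 12 ≤ bound (satisfied).

Check applicability: 2d = 24, n = 22.
2d − n = 2 > 0, so Plotkin applies.
Compute d/(2d−n) = 12/2 ≈ 6.0000.
⌊d/(2d−n)⌋ = 6.
Plotkin bound: M ≤ 2·6 = 12.
Given |C| = 12, check: satisfied.
This |C| is at the Plotkin bound.


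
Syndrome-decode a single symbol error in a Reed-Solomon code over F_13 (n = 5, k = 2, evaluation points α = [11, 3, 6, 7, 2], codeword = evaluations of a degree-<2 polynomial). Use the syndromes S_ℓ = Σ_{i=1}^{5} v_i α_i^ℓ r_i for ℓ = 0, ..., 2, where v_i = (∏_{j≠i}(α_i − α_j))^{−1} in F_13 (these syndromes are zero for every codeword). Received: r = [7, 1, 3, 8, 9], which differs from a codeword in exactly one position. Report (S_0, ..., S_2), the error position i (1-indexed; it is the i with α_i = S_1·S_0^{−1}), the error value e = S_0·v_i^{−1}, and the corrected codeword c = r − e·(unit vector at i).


S = (7, 12, 2), error at position 1, error magnitude e = 5, c = [2, 1, 3, 8, 9].

Step 1: column multipliers v_i = (∏_{j≠i}(α_i − α_j))^{−1} mod 13.
  i = 1 (α = 11): (11−3)(11−6)(11−7)(11−2) = 8·5·4·9 = 1440 ≡ 10, so v_1 = 10^{−1} = 4 (mod 13).
  i = 2 (α = 3): (3−11)(3−6)(3−7)(3−2) = (−8)·(−3)·(−4)·1 = −96 ≡ 8, so v_2 = 8^{−1} = 5 (mod 13).
  i = 3 (α = 6): (6−11)(6−3)(6−7)(6−2) = (−5)·3·(−1)·4 = 60 ≡ 8, so v_3 = 8^{−1} = 5 (mod 13).
  i = 4 (α = 7): (7−11)(7−3)(7−6)(7−2) = (−4)·4·1·5 = −80 ≡ 11, so v_4 = 11^{−1} = 6 (mod 13).
  i = 5 (α = 2): (2−11)(2−3)(2−6)(2−7) = (−9)·(−1)·(−4)·(−5) = 180 ≡ 11, so v_5 = 11^{−1} = 6 (mod 13).
  v = [4, 5, 5, 6, 6].
Step 2: syndromes of r = [7, 1, 3, 8, 9] (all sums mod 13).
  S_0 = Σ v_i r_i = 4·7 + 5·1 + 5·3 + 6·8 + 6·9 = 150 ≡ 7.
  S_1 = Σ v_i α_i r_i = 4·11·7 + 5·3·1 + 5·6·3 + 6·7·8 + 6·2·9 = 857 ≡ 12.
  α_i^2 mod 13 = [4, 9, 10, 10, 4].
  S_2 = Σ v_i α_i^2 r_i = 4·4·7 + 5·9·1 + 5·10·3 + 6·10·8 + 6·4·9 = 1003 ≡ 2.
  S = (7, 12, 2) ≠ 0, so r is not a codeword (an error is present).
Step 3: locate the error. For a single error e at position i, S_ℓ = v_i·e·α_i^ℓ, so α_err = S_1/S_0.
  S_0^{−1} = 7^{−1} = 2 (mod 13), so α_err = 12·2 = 24 ≡ 11 = α_1. Error position i = 1.
  Consistency check: S_2/S_1 = 2·12 = 24 ≡ 11 = α_err ✓ (single-error assumption holds).
Step 4: error magnitude e = S_0/v_1 = S_0·∏_{j≠1}(α_1 − α_j) = 7·10 = 70 ≡ 5 (mod 13).
Step 5: correct position 1: c_1 = r_1 − e = 7 − 5 ≡ 2 (mod 13). Hence c = [2, 1, 3, 8, 9].
  Check: interpolating c through the α_i gives m(x) = 12 + 5·x (degree < 2) with m(α_i) = c_i for every i, so c is indeed a codeword.


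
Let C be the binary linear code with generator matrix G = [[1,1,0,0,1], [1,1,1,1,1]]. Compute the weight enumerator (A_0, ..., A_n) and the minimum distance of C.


Weight distribution: A_0 = 1, A_2 = 1, A_3 = 1, A_5 = 1. Minimum distance d = 2.

Enumerate all 2^2 = 4 messages m ∈ F_2^2.
For each, compute codeword c = mG in F_2^5, then tally its weight.
  m = 00 → c = 00000, weight = 0.
  m = 10 → c = 11001, weight = 3.
  m = 01 → c = 11111, weight = 5.
  m = 11 → c = 00110, weight = 2.
Tally weights:
  weight 0: 1 codewords.
  weight 2: 1 codewords.
  weight 3: 1 codewords.
  weight 5: 1 codewords.
Minimum distance d = smallest w > 0 with A_w > 0 = 2.
Sanity: Σ A_w = 4 = 2^2 = 4 ✓.


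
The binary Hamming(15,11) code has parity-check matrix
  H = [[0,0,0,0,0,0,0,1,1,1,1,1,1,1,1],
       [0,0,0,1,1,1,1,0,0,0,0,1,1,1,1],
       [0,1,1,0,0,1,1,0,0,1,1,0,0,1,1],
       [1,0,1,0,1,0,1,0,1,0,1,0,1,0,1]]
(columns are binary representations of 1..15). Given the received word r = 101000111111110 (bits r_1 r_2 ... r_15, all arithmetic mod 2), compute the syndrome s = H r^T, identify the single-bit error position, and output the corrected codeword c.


s = (1, 0, 1, 0)^T, error position = 10, corrected codeword c = 101000111011110

Compute s = H r^T mod 2 one row at a time:
  s_1 = 1 + 1 + 1 + 1 + 1 + 1 + 1 + 0 = 7 ≡ 1 (mod 2).
  s_2 = 0 + 0 + 0 + 1 + 1 + 1 + 1 + 0 = 4 ≡ 0 (mod 2).
  s_3 = 0 + 1 + 0 + 1 + 1 + 1 + 1 + 0 = 5 ≡ 1 (mod 2).
  s_4 = 1 + 1 + 0 + 1 + 1 + 1 + 1 + 0 = 6 ≡ 0 (mod 2).
s = (1, 0, 1, 0)^T — this equals column 10 of H (binary 1010), so error is at position 10.
Correct: flip bit 10 of r = 101000111111110 to get c = 101000111011110.


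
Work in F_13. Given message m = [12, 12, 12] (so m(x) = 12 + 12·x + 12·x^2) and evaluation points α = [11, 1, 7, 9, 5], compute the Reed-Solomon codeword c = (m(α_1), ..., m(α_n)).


c = [10, 10, 8, 0, 8]

Message polynomial: m(x) = 12 + 12·x + 12·x^2 (mod 13).
For each evaluation point α_i, compute m(α_i) mod 13:
  α_1 = 11: Horner steps 12 → 1 → 10, so m(11) = 10.
  α_2 = 1: Horner steps 12 → 11 → 10, so m(1) = 10.
  α_3 = 7: Horner steps 12 → 5 → 8, so m(7) = 8.
  α_4 = 9: Horner steps 12 → 3 → 0, so m(9) = 0.
  α_5 = 5: Horner steps 12 → 7 → 8, so m(5) = 8.
Codeword c = [10, 10, 8, 0, 8] ∈ F_13^5.


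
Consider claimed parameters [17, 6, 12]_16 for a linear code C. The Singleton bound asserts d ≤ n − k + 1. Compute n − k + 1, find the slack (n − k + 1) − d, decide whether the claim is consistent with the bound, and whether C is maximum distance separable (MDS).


Singleton RHS = n − k + 1 = 12, slack = 0, bound satisfied, MDS.

Singleton bound: d ≤ n − k + 1.
Here n = 17, k = 6, so n − k + 1 = 12.
Given d = 12, check d ≤ 12: YES.
Slack = (n − k + 1) − d = 0.
The code is MDS (slack = 0).
Description: the claimed parameters are [17, 6, 12]_16; such a code would be MDS (meets Singleton bound).


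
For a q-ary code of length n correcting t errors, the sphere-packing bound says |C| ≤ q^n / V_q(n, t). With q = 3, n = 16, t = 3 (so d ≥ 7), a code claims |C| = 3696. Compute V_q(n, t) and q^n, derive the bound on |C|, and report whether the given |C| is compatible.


V_q(n, t) = 4993, q^n = 43046721, Hamming bound = 8621, |C| = 3696 ≤ bound (satisfied).

Step 1: Compute V_q(n, t) = Σ_{j=0}^3 C(n, j) (q−1)^j.
  j = 0: C(16,0)·(2)^0 = 1·1 = 1.
  j = 1: C(16,1)·(2)^1 = 16·2 = 32.
  j = 2: C(16,2)·(2)^2 = 120·4 = 480.
  j = 3: C(16,3)·(2)^3 = 560·8 = 4480.
  V_q(n, t) = 1 + 32 + 480 + 4480 = 4993.
Step 2: q^n = 3^16 = 43046721.
Step 3: Hamming bound ⌊q^n / V_q(n,t)⌋ = ⌊43046721/4993⌋ = 8621.
Step 4: Compare |C| = 3696 to 8621: satisfied.
The claimed |C| lies below the Hamming bound.


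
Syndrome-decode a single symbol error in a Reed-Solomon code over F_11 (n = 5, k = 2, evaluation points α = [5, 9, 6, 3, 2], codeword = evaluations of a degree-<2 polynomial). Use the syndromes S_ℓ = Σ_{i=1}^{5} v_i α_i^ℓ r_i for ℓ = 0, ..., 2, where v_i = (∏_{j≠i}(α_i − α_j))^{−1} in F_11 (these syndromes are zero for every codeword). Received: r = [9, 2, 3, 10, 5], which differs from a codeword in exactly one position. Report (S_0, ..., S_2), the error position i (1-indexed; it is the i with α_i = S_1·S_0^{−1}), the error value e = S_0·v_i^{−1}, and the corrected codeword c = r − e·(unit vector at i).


S = (8, 6, 10), error at position 2, error magnitude e = 6, c = [9, 7, 3, 10, 5].

Step 1: column multipliers v_i = (∏_{j≠i}(α_i − α_j))^{−1} mod 11.
  i = 1 (α = 5): (5−9)(5−6)(5−3)(5−2) = (−4)·(−1)·2·3 = 24 ≡ 2, so v_1 = 2^{−1} = 6 (mod 11).
  i = 2 (α = 9): (9−5)(9−6)(9−3)(9−2) = 4·3·6·7 = 504 ≡ 9, so v_2 = 9^{−1} = 5 (mod 11).
  i = 3 (α = 6): (6−5)(6−9)(6−3)(6−2) = 1·(−3)·3·4 = −36 ≡ 8, so v_3 = 8^{−1} = 7 (mod 11).
  i = 4 (α = 3): (3−5)(3−9)(3−6)(3−2) = (−2)·(−6)·(−3)·1 = −36 ≡ 8, so v_4 = 8^{−1} = 7 (mod 11).
  i = 5 (α = 2): (2−5)(2−9)(2−6)(2−3) = (−3)·(−7)·(−4)·(−1) = 84 ≡ 7, so v_5 = 7^{−1} = 8 (mod 11).
  v = [6, 5, 7, 7, 8].
Step 2: syndromes of r = [9, 2, 3, 10, 5] (all sums mod 11).
  S_0 = Σ v_i r_i = 6·9 + 5·2 + 7·3 + 7·10 + 8·5 = 195 ≡ 8.
  S_1 = Σ v_i α_i r_i = 6·5·9 + 5·9·2 + 7·6·3 + 7·3·10 + 8·2·5 = 776 ≡ 6.
  α_i^2 mod 11 = [3, 4, 3, 9, 4].
  S_2 = Σ v_i α_i^2 r_i = 6·3·9 + 5·4·2 + 7·3·3 + 7·9·10 + 8·4·5 = 1055 ≡ 10.
  S = (8, 6, 10) ≠ 0, so r is not a codeword (an error is present).
Step 3: locate the error. For a single error e at position i, S_ℓ = v_i·e·α_i^ℓ, so α_err = S_1/S_0.
  S_0^{−1} = 8^{−1} = 7 (mod 11), so α_err = 6·7 = 42 ≡ 9 = α_2. Error position i = 2.
  Consistency check: S_2/S_1 = 10·2 = 20 ≡ 9 = α_err ✓ (single-error assumption holds).
Step 4: error magnitude e = S_0/v_2 = S_0·∏_{j≠2}(α_2 − α_j) = 8·9 = 72 ≡ 6 (mod 11).
Step 5: correct position 2: c_2 = r_2 − e = 2 − 6 ≡ 7 (mod 11). Hence c = [9, 7, 3, 10, 5].
  Check: interpolating c through the α_i gives m(x) = 6 + 5·x (degree < 2) with m(α_i) = c_i for every i, so c is indeed a codeword.


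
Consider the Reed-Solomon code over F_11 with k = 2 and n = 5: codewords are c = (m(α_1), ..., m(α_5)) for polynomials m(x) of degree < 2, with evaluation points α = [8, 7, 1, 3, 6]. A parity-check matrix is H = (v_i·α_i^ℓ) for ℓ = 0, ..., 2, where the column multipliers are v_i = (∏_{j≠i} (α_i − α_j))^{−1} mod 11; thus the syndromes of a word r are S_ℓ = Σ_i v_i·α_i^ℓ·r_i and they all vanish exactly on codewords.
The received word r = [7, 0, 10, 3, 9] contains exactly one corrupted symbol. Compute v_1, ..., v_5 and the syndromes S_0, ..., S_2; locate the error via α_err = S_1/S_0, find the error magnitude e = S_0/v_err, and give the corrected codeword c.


S = (4, 10, 3), error at position 1, error magnitude e = 5, c = [2, 0, 10, 3, 9].

Step 1: column multipliers v_i = (∏_{j≠i}(α_i − α_j))^{−1} mod 11.
  i = 1 (α = 8): (8−7)(8−1)(8−3)(8−6) = 1·7·5·2 = 70 ≡ 4, so v_1 = 4^{−1} = 3 (mod 11).
  i = 2 (α = 7): (7−8)(7−1)(7−3)(7−6) = (−1)·6·4·1 = −24 ≡ 9, so v_2 = 9^{−1} = 5 (mod 11).
  i = 3 (α = 1): (1−8)(1−7)(1−3)(1−6) = (−7)·(−6)·(−2)·(−5) = 420 ≡ 2, so v_3 = 2^{−1} = 6 (mod 11).
  i = 4 (α = 3): (3−8)(3−7)(3−1)(3−6) = (−5)·(−4)·2·(−3) = −120 ≡ 1, so v_4 = 1^{−1} = 1 (mod 11).
  i = 5 (α = 6): (6−8)(6−7)(6−1)(6−3) = (−2)·(−1)·5·3 = 30 ≡ 8, so v_5 = 8^{−1} = 7 (mod 11).
  v = [3, 5, 6, 1, 7].
Step 2: syndromes of r = [7, 0, 10, 3, 9] (all sums mod 11).
  S_0 = Σ v_i r_i = 3·7 + 5·0 + 6·10 + 1·3 + 7·9 = 147 ≡ 4.
  S_1 = Σ v_i α_i r_i = 3·8·7 + 5·7·0 + 6·1·10 + 1·3·3 + 7·6·9 = 615 ≡ 10.
  α_i^2 mod 11 = [9, 5, 1, 9, 3].
  S_2 = Σ v_i α_i^2 r_i = 3·9·7 + 5·5·0 + 6·1·10 + 1·9·3 + 7·3·9 = 465 ≡ 3.
  S = (4, 10, 3) ≠ 0, so r is not a codeword (an error is present).
Step 3: locate the error. For a single error e at position i, S_ℓ = v_i·e·α_i^ℓ, so α_err = S_1/S_0.
  S_0^{−1} = 4^{−1} = 3 (mod 11), so α_err = 10·3 = 30 ≡ 8 = α_1. Error position i = 1.
  Consistency check: S_2/S_1 = 3·10 = 30 ≡ 8 = α_err ✓ (single-error assumption holds).
Step 4: error magnitude e = S_0/v_1 = S_0·∏_{j≠1}(α_1 − α_j) = 4·4 = 16 ≡ 5 (mod 11).
Step 5: correct position 1: c_1 = r_1 − e = 7 − 5 ≡ 2 (mod 11). Hence c = [2, 0, 10, 3, 9].
  Check: interpolating c through the α_i gives m(x) = 8 + 2·x (degree < 2) with m(α_i) = c_i for every i, so c is indeed a codeword.


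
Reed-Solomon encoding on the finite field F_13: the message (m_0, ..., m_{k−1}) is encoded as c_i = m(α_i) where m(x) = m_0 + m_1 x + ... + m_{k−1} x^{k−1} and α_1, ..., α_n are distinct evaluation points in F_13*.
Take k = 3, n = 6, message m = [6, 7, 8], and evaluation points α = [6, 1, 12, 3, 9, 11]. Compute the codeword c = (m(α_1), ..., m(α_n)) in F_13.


c = [11, 8, 7, 8, 2, 11]

Message polynomial: m(x) = 6 + 7·x + 8·x^2 (mod 13).
For each evaluation point α_i, compute m(α_i) mod 13:
  α_1 = 6: Horner steps 8 → 3 → 11, so m(6) = 11.
  α_2 = 1: Horner steps 8 → 2 → 8, so m(1) = 8.
  α_3 = 12: Horner steps 8 → 12 → 7, so m(12) = 7.
  α_4 = 3: Horner steps 8 → 5 → 8, so m(3) = 8.
  α_5 = 9: Horner steps 8 → 1 → 2, so m(9) = 2.
  α_6 = 11: Horner steps 8 → 4 → 11, so m(11) = 11.
Codeword c = [11, 8, 7, 8, 2, 11] ∈ F_13^6.


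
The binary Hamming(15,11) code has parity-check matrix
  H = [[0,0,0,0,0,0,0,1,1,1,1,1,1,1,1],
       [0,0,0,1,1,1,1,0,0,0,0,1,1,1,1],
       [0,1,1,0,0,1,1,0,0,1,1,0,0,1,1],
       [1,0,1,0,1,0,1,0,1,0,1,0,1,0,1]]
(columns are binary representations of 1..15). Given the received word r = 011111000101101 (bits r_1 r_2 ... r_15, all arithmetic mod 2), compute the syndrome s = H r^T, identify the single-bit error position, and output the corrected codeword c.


s = (0, 0, 1, 0)^T, error position = 2, corrected codeword c = 001111000101101

Compute s = H r^T mod 2 one row at a time:
  s_1 = 0 + 0 + 1 + 0 + 1 + 1 + 0 + 1 = 4 ≡ 0 (mod 2).
  s_2 = 1 + 1 + 1 + 0 + 1 + 1 + 0 + 1 = 6 ≡ 0 (mod 2).
  s_3 = 1 + 1 + 1 + 0 + 1 + 0 + 0 + 1 = 5 ≡ 1 (mod 2).
  s_4 = 0 + 1 + 1 + 0 + 0 + 0 + 1 + 1 = 4 ≡ 0 (mod 2).
s = (0, 0, 1, 0)^T — this equals column 2 of H (binary 0010), so error is at position 2.
Correct: flip bit 2 of r = 011111000101101 to get c = 001111000101101.


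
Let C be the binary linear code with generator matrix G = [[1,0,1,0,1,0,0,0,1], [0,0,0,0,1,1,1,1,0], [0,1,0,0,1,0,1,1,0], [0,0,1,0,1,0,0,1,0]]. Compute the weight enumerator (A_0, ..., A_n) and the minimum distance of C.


Weight distribution: A_0 = 1, A_2 = 1, A_3 = 4, A_4 = 3, A_5 = 4, A_6 = 3. Minimum distance d = 2.

Enumerate all 2^4 = 16 messages m ∈ F_2^4.
For each, compute codeword c = mG in F_2^9, then tally its weight.
  m = 0000 → c = 000000000, weight = 0.
  m = 1000 → c = 101010001, weight = 4.
  m = 0100 → c = 000011110, weight = 4.
  m = 1100 → c = 101001111, weight = 6.
  m = 0010 → c = 010010110, weight = 4.
  m = 1010 → c = 111000111, weight = 6.
  m = 0110 → c = 010001000, weight = 2.
  m = 1110 → c = 111011001, weight = 6.
  m = 0001 → c = 001010010, weight = 3.
  m = 1001 → c = 100000011, weight = 3.
  m = 0101 → c = 001001100, weight = 3.
  m = 1101 → c = 100011101, weight = 5.
  m = 0011 → c = 011000100, weight = 3.
  m = 1011 → c = 110010101, weight = 5.
  m = 0111 → c = 011011010, weight = 5.
  m = 1111 → c = 110001011, weight = 5.
Tally weights:
  weight 0: 1 codewords.
  weight 2: 1 codewords.
  weight 3: 4 codewords.
  weight 4: 3 codewords.
  weight 5: 4 codewords.
  weight 6: 3 codewords.
Minimum distance d = smallest w > 0 with A_w > 0 = 2.
Sanity: Σ A_w = 16 = 2^4 = 16 ✓.


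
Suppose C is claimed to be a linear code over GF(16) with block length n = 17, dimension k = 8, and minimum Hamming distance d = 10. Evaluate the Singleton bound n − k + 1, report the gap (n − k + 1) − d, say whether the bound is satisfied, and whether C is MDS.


Singleton RHS = n − k + 1 = 10, slack = 0, bound satisfied, MDS.

Singleton bound: d ≤ n − k + 1.
Here n = 17, k = 8, so n − k + 1 = 10.
Given d = 10, check d ≤ 10: YES.
Slack = (n − k + 1) − d = 0.
The code is MDS (slack = 0).
Description: the claimed parameters are [17, 8, 10]_16; such a code would be MDS (meets Singleton bound).


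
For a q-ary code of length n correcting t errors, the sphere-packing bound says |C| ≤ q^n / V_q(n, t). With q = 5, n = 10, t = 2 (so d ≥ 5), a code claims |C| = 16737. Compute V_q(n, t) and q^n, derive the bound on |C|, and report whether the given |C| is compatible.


V_q(n, t) = 761, q^n = 9765625, Hamming bound = 12832, |C| = 16737 > bound (violated).

Step 1: Compute V_q(n, t) = Σ_{j=0}^2 C(n, j) (q−1)^j.
  j = 0: C(10,0)·(4)^0 = 1·1 = 1.
  j = 1: C(10,1)·(4)^1 = 10·4 = 40.
  j = 2: C(10,2)·(4)^2 = 45·16 = 720.
  V_q(n, t) = 1 + 40 + 720 = 761.
Step 2: q^n = 5^10 = 9765625.
Step 3: Hamming bound ⌊q^n / V_q(n,t)⌋ = ⌊9765625/761⌋ = 12832.
Step 4: Compare |C| = 16737 to 12832: violated.
The claimed |C| lies above the Hamming bound, so no 5-ary code of length 10 with d ≥ 5 can have 16737 codewords.


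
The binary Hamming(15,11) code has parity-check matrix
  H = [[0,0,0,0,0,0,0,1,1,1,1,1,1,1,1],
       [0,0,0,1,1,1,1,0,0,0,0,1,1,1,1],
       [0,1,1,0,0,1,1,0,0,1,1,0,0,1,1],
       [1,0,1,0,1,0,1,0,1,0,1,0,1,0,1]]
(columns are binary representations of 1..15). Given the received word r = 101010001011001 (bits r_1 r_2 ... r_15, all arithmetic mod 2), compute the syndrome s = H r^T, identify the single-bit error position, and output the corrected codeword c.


s = (0, 1, 1, 0)^T, error position = 6, corrected codeword c = 101011001011001

Compute s = H r^T mod 2 one row at a time:
  s_1 = 0 + 1 + 0 + 1 + 1 + 0 + 0 + 1 = 4 ≡ 0 (mod 2).
  s_2 = 0 + 1 + 0 + 0 + 1 + 0 + 0 + 1 = 3 ≡ 1 (mod 2).
  s_3 = 0 + 1 + 0 + 0 + 0 + 1 + 0 + 1 = 3 ≡ 1 (mod 2).
  s_4 = 1 + 1 + 1 + 0 + 1 + 1 + 0 + 1 = 6 ≡ 0 (mod 2).
s = (0, 1, 1, 0)^T — this equals column 6 of H (binary 0110), so error is at position 6.
Correct: flip bit 6 of r = 101010001011001 to get c = 101011001011001.


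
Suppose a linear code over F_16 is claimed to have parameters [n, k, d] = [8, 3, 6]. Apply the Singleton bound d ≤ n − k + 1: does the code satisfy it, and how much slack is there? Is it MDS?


Singleton RHS = n − k + 1 = 6, slack = 0, bound satisfied, MDS.

Singleton bound: d ≤ n − k + 1.
Here n = 8, k = 3, so n − k + 1 = 6.
Given d = 6, check d ≤ 6: YES.
Slack = (n − k + 1) − d = 0.
The code is MDS (slack = 0).
Description: the claimed parameters are [8, 3, 6]_16; such a code would be MDS (meets Singleton bound).


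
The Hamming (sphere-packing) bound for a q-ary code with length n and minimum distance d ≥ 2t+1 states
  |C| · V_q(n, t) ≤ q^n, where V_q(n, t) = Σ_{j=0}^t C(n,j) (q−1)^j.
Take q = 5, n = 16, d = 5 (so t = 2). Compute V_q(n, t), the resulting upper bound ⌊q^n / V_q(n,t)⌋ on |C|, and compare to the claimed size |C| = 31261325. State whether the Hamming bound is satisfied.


V_q(n, t) = 1985, q^n = 152587890625, Hamming bound = 76870473, |C| = 31261325 ≤ bound (satisfied).

Step 1: Compute V_q(n, t) = Σ_{j=0}^2 C(n, j) (q−1)^j.
  j = 0: C(16,0)·(4)^0 = 1·1 = 1.
  j = 1: C(16,1)·(4)^1 = 16·4 = 64.
  j = 2: C(16,2)·(4)^2 = 120·16 = 1920.
  V_q(n, t) = 1 + 64 + 1920 = 1985.
Step 2: q^n = 5^16 = 152587890625.
Step 3: Hamming bound ⌊q^n / V_q(n,t)⌋ = ⌊152587890625/1985⌋ = 76870473.
Step 4: Compare |C| = 31261325 to 76870473: satisfied.
The claimed |C| lies below the Hamming bound.


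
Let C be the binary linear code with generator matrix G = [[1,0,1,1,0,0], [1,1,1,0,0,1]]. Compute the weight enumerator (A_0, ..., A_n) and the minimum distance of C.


Weight distribution: A_0 = 1, A_3 = 2, A_4 = 1. Minimum distance d = 3.

Enumerate all 2^2 = 4 messages m ∈ F_2^2.
For each, compute codeword c = mG in F_2^6, then tally its weight.
  m = 00 → c = 000000, weight = 0.
  m = 10 → c = 101100, weight = 3.
  m = 01 → c = 111001, weight = 4.
  m = 11 → c = 010101, weight = 3.
Tally weights:
  weight 0: 1 codewords.
  weight 3: 2 codewords.
  weight 4: 1 codewords.
Minimum distance d = smallest w > 0 with A_w > 0 = 3.
Sanity: Σ A_w = 4 = 2^2 = 4 ✓.


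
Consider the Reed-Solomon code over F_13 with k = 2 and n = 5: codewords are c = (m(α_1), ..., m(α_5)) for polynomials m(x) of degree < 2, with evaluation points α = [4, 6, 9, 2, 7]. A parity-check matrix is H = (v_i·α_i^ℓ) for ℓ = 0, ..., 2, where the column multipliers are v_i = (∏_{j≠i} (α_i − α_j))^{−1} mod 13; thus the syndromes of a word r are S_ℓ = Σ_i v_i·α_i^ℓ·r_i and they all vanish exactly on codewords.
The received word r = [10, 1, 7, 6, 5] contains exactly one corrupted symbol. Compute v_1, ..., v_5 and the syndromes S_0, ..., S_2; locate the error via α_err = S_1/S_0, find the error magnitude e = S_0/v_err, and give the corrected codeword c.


S = (6, 3, 8), error at position 5, error magnitude e = 2, c = [10, 1, 7, 6, 3].

Step 1: column multipliers v_i = (∏_{j≠i}(α_i − α_j))^{−1} mod 13.
  i = 1 (α = 4): (4−6)(4−9)(4−2)(4−7) = (−2)·(−5)·2·(−3) = −60 ≡ 5, so v_1 = 5^{−1} = 8 (mod 13).
  i = 2 (α = 6): (6−4)(6−9)(6−2)(6−7) = 2·(−3)·4·(−1) = 24 ≡ 11, so v_2 = 11^{−1} = 6 (mod 13).
  i = 3 (α = 9): (9−4)(9−6)(9−2)(9−7) = 5·3·7·2 = 210 ≡ 2, so v_3 = 2^{−1} = 7 (mod 13).
  i = 4 (α = 2): (2−4)(2−6)(2−9)(2−7) = (−2)·(−4)·(−7)·(−5) = 280 ≡ 7, so v_4 = 7^{−1} = 2 (mod 13).
  i = 5 (α = 7): (7−4)(7−6)(7−9)(7−2) = 3·1·(−2)·5 = −30 ≡ 9, so v_5 = 9^{−1} = 3 (mod 13).
  v = [8, 6, 7, 2, 3].
Step 2: syndromes of r = [10, 1, 7, 6, 5] (all sums mod 13).
  S_0 = Σ v_i r_i = 8·10 + 6·1 + 7·7 + 2·6 + 3·5 = 162 ≡ 6.
  S_1 = Σ v_i α_i r_i = 8·4·10 + 6·6·1 + 7·9·7 + 2·2·6 + 3·7·5 = 926 ≡ 3.
  α_i^2 mod 13 = [3, 10, 3, 4, 10].
  S_2 = Σ v_i α_i^2 r_i = 8·3·10 + 6·10·1 + 7·3·7 + 2·4·6 + 3·10·5 = 645 ≡ 8.
  S = (6, 3, 8) ≠ 0, so r is not a codeword (an error is present).
Step 3: locate the error. For a single error e at position i, S_ℓ = v_i·e·α_i^ℓ, so α_err = S_1/S_0.
  S_0^{−1} = 6^{−1} = 11 (mod 13), so α_err = 3·11 = 33 ≡ 7 = α_5. Error position i = 5.
  Consistency check: S_2/S_1 = 8·9 = 72 ≡ 7 = α_err ✓ (single-error assumption holds).
Step 4: error magnitude e = S_0/v_5 = S_0·∏_{j≠5}(α_5 − α_j) = 6·9 = 54 ≡ 2 (mod 13).
Step 5: correct position 5: c_5 = r_5 − e = 5 − 2 ≡ 3 (mod 13). Hence c = [10, 1, 7, 6, 3].
  Check: interpolating c through the α_i gives m(x) = 2 + 2·x (degree < 2) with m(α_i) = c_i for every i, so c is indeed a codeword.


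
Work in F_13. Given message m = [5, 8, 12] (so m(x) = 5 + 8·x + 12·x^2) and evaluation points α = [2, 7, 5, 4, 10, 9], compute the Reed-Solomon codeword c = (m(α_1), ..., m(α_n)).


c = [4, 12, 7, 8, 11, 9]

Message polynomial: m(x) = 5 + 8·x + 12·x^2 (mod 13).
For each evaluation point α_i, compute m(α_i) mod 13:
  α_1 = 2: Horner steps 12 → 6 → 4, so m(2) = 4.
  α_2 = 7: Horner steps 12 → 1 → 12, so m(7) = 12.
  α_3 = 5: Horner steps 12 → 3 → 7, so m(5) = 7.
  α_4 = 4: Horner steps 12 → 4 → 8, so m(4) = 8.
  α_5 = 10: Horner steps 12 → 11 → 11, so m(10) = 11.
  α_6 = 9: Horner steps 12 → 12 → 9, so m(9) = 9.
Codeword c = [4, 12, 7, 8, 11, 9] ∈ F_13^6.


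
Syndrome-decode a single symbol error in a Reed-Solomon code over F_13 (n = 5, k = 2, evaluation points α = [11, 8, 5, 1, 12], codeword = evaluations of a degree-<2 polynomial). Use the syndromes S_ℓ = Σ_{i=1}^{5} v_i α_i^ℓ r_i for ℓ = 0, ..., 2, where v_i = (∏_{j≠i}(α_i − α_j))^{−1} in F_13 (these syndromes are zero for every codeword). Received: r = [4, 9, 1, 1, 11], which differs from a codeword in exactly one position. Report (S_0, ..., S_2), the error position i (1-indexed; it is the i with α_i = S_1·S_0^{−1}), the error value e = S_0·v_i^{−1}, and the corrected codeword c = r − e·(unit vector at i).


S = (11, 11, 11), error at position 4, error magnitude e = 2, c = [4, 9, 1, 12, 11].

Step 1: column multipliers v_i = (∏_{j≠i}(α_i − α_j))^{−1} mod 13.
  i = 1 (α = 11): (11−8)(11−5)(11−1)(11−12) = 3·6·10·(−1) = −180 ≡ 2, so v_1 = 2^{−1} = 7 (mod 13).
  i = 2 (α = 8): (8−11)(8−5)(8−1)(8−12) = (−3)·3·7·(−4) = 252 ≡ 5, so v_2 = 5^{−1} = 8 (mod 13).
  i = 3 (α = 5): (5−11)(5−8)(5−1)(5−12) = (−6)·(−3)·4·(−7) = −504 ≡ 3, so v_3 = 3^{−1} = 9 (mod 13).
  i = 4 (α = 1): (1−11)(1−8)(1−5)(1−12) = (−10)·(−7)·(−4)·(−11) = 3080 ≡ 12, so v_4 = 12^{−1} = 12 (mod 13).
  i = 5 (α = 12): (12−11)(12−8)(12−5)(12−1) = 1·4·7·11 = 308 ≡ 9, so v_5 = 9^{−1} = 3 (mod 13).
  v = [7, 8, 9, 12, 3].
Step 2: syndromes of r = [4, 9, 1, 1, 11] (all sums mod 13).
  S_0 = Σ v_i r_i = 7·4 + 8·9 + 9·1 + 12·1 + 3·11 = 154 ≡ 11.
  S_1 = Σ v_i α_i r_i = 7·11·4 + 8·8·9 + 9·5·1 + 12·1·1 + 3·12·11 = 1337 ≡ 11.
  α_i^2 mod 13 = [4, 12, 12, 1, 1].
  S_2 = Σ v_i α_i^2 r_i = 7·4·4 + 8·12·9 + 9·12·1 + 12·1·1 + 3·1·11 = 1129 ≡ 11.
  S = (11, 11, 11) ≠ 0, so r is not a codeword (an error is present).
Step 3: locate the error. For a single error e at position i, S_ℓ = v_i·e·α_i^ℓ, so α_err = S_1/S_0.
  S_0^{−1} = 11^{−1} = 6 (mod 13), so α_err = 11·6 = 66 ≡ 1 = α_4. Error position i = 4.
  Consistency check: S_2/S_1 = 11·6 = 66 ≡ 1 = α_err ✓ (single-error assumption holds).
Step 4: error magnitude e = S_0/v_4 = S_0·∏_{j≠4}(α_4 − α_j) = 11·12 = 132 ≡ 2 (mod 13).
Step 5: correct position 4: c_4 = r_4 − e = 1 − 2 ≡ 12 (mod 13). Hence c = [4, 9, 1, 12, 11].
  Check: interpolating c through the α_i gives m(x) = 5 + 7·x (degree < 2) with m(α_i) = c_i for every i, so c is indeed a codeword.


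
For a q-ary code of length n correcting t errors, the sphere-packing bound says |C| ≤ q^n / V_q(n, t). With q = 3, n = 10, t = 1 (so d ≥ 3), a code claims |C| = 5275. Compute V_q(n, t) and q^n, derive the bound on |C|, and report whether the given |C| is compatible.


V_q(n, t) = 21, q^n = 59049, Hamming bound = 2811, |C| = 5275 > bound (violated).

Step 1: Compute V_q(n, t) = Σ_{j=0}^1 C(n, j) (q−1)^j.
  j = 0: C(10,0)·(2)^0 = 1·1 = 1.
  j = 1: C(10,1)·(2)^1 = 10·2 = 20.
  V_q(n, t) = 1 + 20 = 21.
Step 2: q^n = 3^10 = 59049.
Step 3: Hamming bound ⌊q^n / V_q(n,t)⌋ = ⌊59049/21⌋ = 2811.
Step 4: Compare |C| = 5275 to 2811: violated.
The claimed |C| lies above the Hamming bound, so no 3-ary code of length 10 with d ≥ 3 can have 5275 codewords.


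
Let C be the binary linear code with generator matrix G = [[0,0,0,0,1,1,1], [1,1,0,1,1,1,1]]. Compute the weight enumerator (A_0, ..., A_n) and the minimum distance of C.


Weight distribution: A_0 = 1, A_3 = 2, A_6 = 1. Minimum distance d = 3.

Enumerate all 2^2 = 4 messages m ∈ F_2^2.
For each, compute codeword c = mG in F_2^7, then tally its weight.
  m = 00 → c = 0000000, weight = 0.
  m = 10 → c = 0000111, weight = 3.
  m = 01 → c = 1101111, weight = 6.
  m = 11 → c = 1101000, weight = 3.
Tally weights:
  weight 0: 1 codewords.
  weight 3: 2 codewords.
  weight 6: 1 codewords.
Minimum distance d = smallest w > 0 with A_w > 0 = 3.
Sanity: Σ A_w = 4 = 2^2 = 4 ✓.


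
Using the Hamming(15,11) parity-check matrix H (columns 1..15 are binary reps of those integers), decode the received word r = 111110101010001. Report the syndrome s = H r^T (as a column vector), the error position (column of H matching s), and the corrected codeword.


s = (1, 0, 1, 1)^T, error position = 11, corrected codeword c = 111110101000001

Compute s = H r^T mod 2 one row at a time:
  s_1 = 0 + 1 + 0 + 1 + 0 + 0 + 0 + 1 = 3 ≡ 1 (mod 2).
  s_2 = 1 + 1 + 0 + 1 + 0 + 0 + 0 + 1 = 4 ≡ 0 (mod 2).
  s_3 = 1 + 1 + 0 + 1 + 0 + 1 + 0 + 1 = 5 ≡ 1 (mod 2).
  s_4 = 1 + 1 + 1 + 1 + 1 + 1 + 0 + 1 = 7 ≡ 1 (mod 2).
s = (1, 0, 1, 1)^T — this equals column 11 of H (binary 1011), so error is at position 11.
Correct: flip bit 11 of r = 111110101010001 to get c = 111110101000001.


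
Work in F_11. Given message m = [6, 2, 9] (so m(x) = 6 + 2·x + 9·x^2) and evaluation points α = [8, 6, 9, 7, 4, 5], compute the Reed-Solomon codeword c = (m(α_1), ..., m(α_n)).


c = [4, 1, 5, 10, 4, 10]

Message polynomial: m(x) = 6 + 2·x + 9·x^2 (mod 11).
For each evaluation point α_i, compute m(α_i) mod 11:
  α_1 = 8: Horner steps 9 → 8 → 4, so m(8) = 4.
  α_2 = 6: Horner steps 9 → 1 → 1, so m(6) = 1.
  α_3 = 9: Horner steps 9 → 6 → 5, so m(9) = 5.
  α_4 = 7: Horner steps 9 → 10 → 10, so m(7) = 10.
  α_5 = 4: Horner steps 9 → 5 → 4, so m(4) = 4.
  α_6 = 5: Horner steps 9 → 3 → 10, so m(5) = 10.
Codeword c = [4, 1, 5, 10, 4, 10] ∈ F_11^6.


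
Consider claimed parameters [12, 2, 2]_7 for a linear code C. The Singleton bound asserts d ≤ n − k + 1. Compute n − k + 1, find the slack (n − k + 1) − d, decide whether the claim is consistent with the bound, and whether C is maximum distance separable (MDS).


Singleton RHS = n − k + 1 = 11, slack = 9, bound satisfied, not MDS.

Singleton bound: d ≤ n − k + 1.
Here n = 12, k = 2, so n − k + 1 = 11.
Given d = 2, check d ≤ 11: YES.
Slack = (n − k + 1) − d = 9.
The code is NOT MDS (slack = 9 > 0).
Description: the claimed parameters are [12, 2, 2]_7; such a code would be non-MDS.


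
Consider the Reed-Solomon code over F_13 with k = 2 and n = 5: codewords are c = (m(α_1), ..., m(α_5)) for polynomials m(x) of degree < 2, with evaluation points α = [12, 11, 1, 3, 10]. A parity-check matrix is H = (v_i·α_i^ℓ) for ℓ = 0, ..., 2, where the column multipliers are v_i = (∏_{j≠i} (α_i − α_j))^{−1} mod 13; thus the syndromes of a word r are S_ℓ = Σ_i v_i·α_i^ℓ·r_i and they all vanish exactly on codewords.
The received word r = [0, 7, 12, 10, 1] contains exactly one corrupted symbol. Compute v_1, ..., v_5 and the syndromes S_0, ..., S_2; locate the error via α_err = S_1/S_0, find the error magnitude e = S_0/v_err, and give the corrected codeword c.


S = (2, 6, 5), error at position 4, error magnitude e = 12, c = [0, 7, 12, 11, 1].

Step 1: column multipliers v_i = (∏_{j≠i}(α_i − α_j))^{−1} mod 13.
  i = 1 (α = 12): (12−11)(12−1)(12−3)(12−10) = 1·11·9·2 = 198 ≡ 3, so v_1 = 3^{−1} = 9 (mod 13).
  i = 2 (α = 11): (11−12)(11−1)(11−3)(11−10) = (−1)·10·8·1 = −80 ≡ 11, so v_2 = 11^{−1} = 6 (mod 13).
  i = 3 (α = 1): (1−12)(1−11)(1−3)(1−10) = (−11)·(−10)·(−2)·(−9) = 1980 ≡ 4, so v_3 = 4^{−1} = 10 (mod 13).
  i = 4 (α = 3): (3−12)(3−11)(3−1)(3−10) = (−9)·(−8)·2·(−7) = −1008 ≡ 6, so v_4 = 6^{−1} = 11 (mod 13).
  i = 5 (α = 10): (10−12)(10−11)(10−1)(10−3) = (−2)·(−1)·9·7 = 126 ≡ 9, so v_5 = 9^{−1} = 3 (mod 13).
  v = [9, 6, 10, 11, 3].
Step 2: syndromes of r = [0, 7, 12, 10, 1] (all sums mod 13).
  S_0 = Σ v_i r_i = 9·0 + 6·7 + 10·12 + 11·10 + 3·1 = 275 ≡ 2.
  S_1 = Σ v_i α_i r_i = 9·12·0 + 6·11·7 + 10·1·12 + 11·3·10 + 3·10·1 = 942 ≡ 6.
  α_i^2 mod 13 = [1, 4, 1, 9, 9].
  S_2 = Σ v_i α_i^2 r_i = 9·1·0 + 6·4·7 + 10·1·12 + 11·9·10 + 3·9·1 = 1305 ≡ 5.
  S = (2, 6, 5) ≠ 0, so r is not a codeword (an error is present).
Step 3: locate the error. For a single error e at position i, S_ℓ = v_i·e·α_i^ℓ, so α_err = S_1/S_0.
  S_0^{−1} = 2^{−1} = 7 (mod 13), so α_err = 6·7 = 42 ≡ 3 = α_4. Error position i = 4.
  Consistency check: S_2/S_1 = 5·11 = 55 ≡ 3 = α_err ✓ (single-error assumption holds).
Step 4: error magnitude e = S_0/v_4 = S_0·∏_{j≠4}(α_4 − α_j) = 2·6 = 12 ≡ 12 (mod 13).
Step 5: correct position 4: c_4 = r_4 − e = 10 − 12 ≡ 11 (mod 13). Hence c = [0, 7, 12, 11, 1].
  Check: interpolating c through the α_i gives m(x) = 6 + 6·x (degree < 2) with m(α_i) = c_i for every i, so c is indeed a codeword.
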